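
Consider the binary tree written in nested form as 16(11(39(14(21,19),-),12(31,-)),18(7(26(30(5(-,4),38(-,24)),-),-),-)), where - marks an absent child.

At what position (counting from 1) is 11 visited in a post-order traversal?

Post-order visits the left subtree, then the right subtree, then the node.
At 16: go left to 11.
  At 11: go left to 39.
    At 39: go left to 14.
      At 14: go left to 21.
        21 is a leaf — visit 21.
      At 14: go right to 19.
        19 is a leaf — visit 19.
      Visit 14.
    At 39: no right child.
    Visit 39.
  At 11: go right to 12.
    At 12: go left to 31.
      31 is a leaf — visit 31.
    At 12: no right child.
    Visit 12.
  Visit 11.
At 16: go right to 18.
  At 18: go left to 7.
    At 7: go left to 26.
      At 26: go left to 30.
        At 30: go left to 5.
          At 5: no left child.
          At 5: go right to 4.
            4 is a leaf — visit 4.
          Visit 5.
        At 30: go right to 38.
          At 38: no left child.
          At 38: go right to 24.
            24 is a leaf — visit 24.
          Visit 38.
        Visit 30.
      At 26: no right child.
      Visit 26.
    At 7: no right child.
    Visit 7.
  At 18: no right child.
  Visit 18.
Visit 16.
Full post-order sequence: 21, 19, 14, 39, 31, 12, 11, 4, 5, 24, 38, 30, 26, 7, 18, 16.

7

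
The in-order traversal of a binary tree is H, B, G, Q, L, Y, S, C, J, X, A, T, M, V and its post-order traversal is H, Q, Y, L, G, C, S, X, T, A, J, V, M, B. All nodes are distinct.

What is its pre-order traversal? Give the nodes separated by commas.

The last element of post-order is the root; it splits in-order into left and right subtrees.
Root B: left subtree has 1 node {H}, right has 12 {G, Q, L, Y, S, C, J, X, A, T, M, V}.
  Root M: left subtree has 10 nodes {G, Q, L, Y, S, C, J, X, A, T}, right has 1 {V}.
    Root J: left subtree has 6 nodes {G, Q, L, Y, S, C}, right has 3 {X, A, T}.
      Root S: left subtree has 4 nodes {G, Q, L, Y}, right has 1 {C}.
        Root G: left subtree has 0 nodes { }, right has 3 {Q, L, Y}.
          Root L: left subtree has 1 node {Q}, right has 1 {Y}.
      Root A: left subtree has 1 node {X}, right has 1 {T}.

B, H, M, J, S, G, L, Q, Y, C, A, X, T, V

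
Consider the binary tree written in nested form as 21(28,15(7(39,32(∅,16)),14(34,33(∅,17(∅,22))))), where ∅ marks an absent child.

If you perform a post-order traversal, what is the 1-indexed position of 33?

9

Post-order visits the left subtree, then the right subtree, then the node.
At 21: go left to 28.
  28 is a leaf — visit 28.
At 21: go right to 15.
  At 15: go left to 7.
    At 7: go left to 39.
      39 is a leaf — visit 39.
    At 7: go right to 32.
      At 32: no left child.
      At 32: go right to 16.
        16 is a leaf — visit 16.
      Visit 32.
    Visit 7.
  At 15: go right to 14.
    At 14: go left to 34.
      34 is a leaf — visit 34.
    At 14: go right to 33.
      At 33: no left child.
      At 33: go right to 17.
        At 17: no left child.
        At 17: go right to 22.
          22 is a leaf — visit 22.
        Visit 17.
      Visit 33.
    Visit 14.
  Visit 15.
Visit 21.
Full post-order sequence: 28, 39, 16, 32, 7, 34, 22, 17, 33, 14, 15, 21.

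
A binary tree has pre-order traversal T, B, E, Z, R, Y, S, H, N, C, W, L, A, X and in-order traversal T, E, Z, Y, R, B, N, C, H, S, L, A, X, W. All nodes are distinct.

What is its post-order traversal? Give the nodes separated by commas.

The first element of pre-order is the root; it splits in-order into left and right subtrees.
Root T: left subtree has 0 nodes { }, right has 13 {E, Z, Y, R, B, N, C, H, S, L, A, X, W}.
  Root B: left subtree has 4 nodes {E, Z, Y, R}, right has 8 {N, C, H, S, L, A, X, W}.
    Root E: left subtree has 0 nodes { }, right has 3 {Z, Y, R}.
      Root Z: left subtree has 0 nodes { }, right has 2 {Y, R}.
        Root R: left subtree has 1 node {Y}, right has 0 { }.
    Root S: left subtree has 3 nodes {N, C, H}, right has 4 {L, A, X, W}.
      Root H: left subtree has 2 nodes {N, C}, right has 0 { }.
        Root N: left subtree has 0 nodes { }, right has 1 {C}.
      Root W: left subtree has 3 nodes {L, A, X}, right has 0 { }.
        Root L: left subtree has 0 nodes { }, right has 2 {A, X}.
          Root A: left subtree has 0 nodes { }, right has 1 {X}.

Y, R, Z, E, C, N, H, X, A, L, W, S, B, T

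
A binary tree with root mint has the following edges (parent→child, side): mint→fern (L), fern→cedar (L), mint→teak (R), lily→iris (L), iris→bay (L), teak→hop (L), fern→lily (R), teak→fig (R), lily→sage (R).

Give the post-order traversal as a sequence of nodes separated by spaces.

Post-order visits the left subtree, then the right subtree, then the node.
At mint: go left to fern.
  At fern: go left to cedar.
    cedar is a leaf — visit cedar.
  At fern: go right to lily.
    At lily: go left to iris.
      At iris: go left to bay.
        bay is a leaf — visit bay.
      At iris: no right child.
      Visit iris.
    At lily: go right to sage.
      sage is a leaf — visit sage.
    Visit lily.
  Visit fern.
At mint: go right to teak.
  At teak: go left to hop.
    hop is a leaf — visit hop.
  At teak: go right to fig.
    fig is a leaf — visit fig.
  Visit teak.
Visit mint.

cedar bay iris sage lily fern hop fig teak mint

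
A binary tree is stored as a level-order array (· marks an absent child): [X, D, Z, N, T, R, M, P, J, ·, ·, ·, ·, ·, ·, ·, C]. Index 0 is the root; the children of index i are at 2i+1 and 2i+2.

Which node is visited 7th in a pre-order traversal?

T

Pre-order visits the node, then its left subtree, then its right subtree.
Visit X.
At X: go left to D.
  Visit D.
  At D: go left to N.
    Visit N.
    At N: go left to P.
      Visit P.
      At P: no left child.
      At P: go right to C.
        C is a leaf — visit C.
    At N: go right to J.
      J is a leaf — visit J.
  At D: go right to T.
    T is a leaf — visit T.
At X: go right to Z.
  Visit Z.
  At Z: go left to R.
    R is a leaf — visit R.
  At Z: go right to M.
    M is a leaf — visit M.
Full pre-order sequence: X, D, N, P, C, J, T, Z, R, M.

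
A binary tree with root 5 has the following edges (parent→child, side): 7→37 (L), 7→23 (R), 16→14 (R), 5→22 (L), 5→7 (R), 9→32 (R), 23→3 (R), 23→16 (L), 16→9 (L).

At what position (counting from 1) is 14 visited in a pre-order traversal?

Pre-order visits the node, then its left subtree, then its right subtree.
Visit 5.
At 5: go left to 22.
  22 is a leaf — visit 22.
At 5: go right to 7.
  Visit 7.
  At 7: go left to 37.
    37 is a leaf — visit 37.
  At 7: go right to 23.
    Visit 23.
    At 23: go left to 16.
      Visit 16.
      At 16: go left to 9.
        Visit 9.
        At 9: no left child.
        At 9: go right to 32.
          32 is a leaf — visit 32.
      At 16: go right to 14.
        14 is a leaf — visit 14.
    At 23: go right to 3.
      3 is a leaf — visit 3.
Full pre-order sequence: 5, 22, 7, 37, 23, 16, 9, 32, 14, 3.

9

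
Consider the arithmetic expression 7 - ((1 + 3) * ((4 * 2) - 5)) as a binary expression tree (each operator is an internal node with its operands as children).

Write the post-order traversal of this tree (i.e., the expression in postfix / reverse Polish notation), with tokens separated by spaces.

Post-order on an expression tree gives postfix notation: for each operator, emit left operand, right operand, then the operator.

7 1 3 + 4 2 * 5 - * -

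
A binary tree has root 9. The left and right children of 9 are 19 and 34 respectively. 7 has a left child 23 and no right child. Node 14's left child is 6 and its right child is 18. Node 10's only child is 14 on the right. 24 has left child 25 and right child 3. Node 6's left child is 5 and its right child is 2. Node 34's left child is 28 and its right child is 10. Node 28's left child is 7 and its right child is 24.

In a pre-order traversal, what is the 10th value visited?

Pre-order visits the node, then its left subtree, then its right subtree.
Visit 9.
At 9: go left to 19.
  19 is a leaf — visit 19.
At 9: go right to 34.
  Visit 34.
  At 34: go left to 28.
    Visit 28.
    At 28: go left to 7.
      Visit 7.
      At 7: go left to 23.
        23 is a leaf — visit 23.
      At 7: no right child.
    At 28: go right to 24.
      Visit 24.
      At 24: go left to 25.
        25 is a leaf — visit 25.
      At 24: go right to 3.
        3 is a leaf — visit 3.
  At 34: go right to 10.
    Visit 10.
    At 10: no left child.
    At 10: go right to 14.
      Visit 14.
      At 14: go left to 6.
        Visit 6.
        At 6: go left to 5.
          5 is a leaf — visit 5.
        At 6: go right to 2.
          2 is a leaf — visit 2.
      At 14: go right to 18.
        18 is a leaf — visit 18.
Full pre-order sequence: 9, 19, 34, 28, 7, 23, 24, 25, 3, 10, 14, 6, 5, 2, 18.

10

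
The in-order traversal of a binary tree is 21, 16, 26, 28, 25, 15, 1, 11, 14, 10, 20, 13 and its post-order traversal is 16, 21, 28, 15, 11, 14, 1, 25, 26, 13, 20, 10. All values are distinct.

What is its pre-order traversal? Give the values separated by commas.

The last element of post-order is the root; it splits in-order into left and right subtrees.
Root 10: left subtree has 9 nodes {21, 16, 26, 28, 25, 15, 1, 11, 14}, right has 2 {20, 13}.
  Root 26: left subtree has 2 nodes {21, 16}, right has 6 {28, 25, 15, 1, 11, 14}.
    Root 21: left subtree has 0 nodes { }, right has 1 {16}.
    Root 25: left subtree has 1 node {28}, right has 4 {15, 1, 11, 14}.
      Root 1: left subtree has 1 node {15}, right has 2 {11, 14}.
        Root 14: left subtree has 1 node {11}, right has 0 { }.
  Root 20: left subtree has 0 nodes { }, right has 1 {13}.

10, 26, 21, 16, 25, 28, 1, 15, 14, 11, 20, 13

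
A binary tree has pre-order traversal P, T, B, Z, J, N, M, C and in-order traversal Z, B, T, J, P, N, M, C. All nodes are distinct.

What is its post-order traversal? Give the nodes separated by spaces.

Z B J T C M N P

The first element of pre-order is the root; it splits in-order into left and right subtrees.
Root P: left subtree has 4 nodes {Z, B, T, J}, right has 3 {N, M, C}.
  Root T: left subtree has 2 nodes {Z, B}, right has 1 {J}.
    Root B: left subtree has 1 node {Z}, right has 0 { }.
  Root N: left subtree has 0 nodes { }, right has 2 {M, C}.
    Root M: left subtree has 0 nodes { }, right has 1 {C}.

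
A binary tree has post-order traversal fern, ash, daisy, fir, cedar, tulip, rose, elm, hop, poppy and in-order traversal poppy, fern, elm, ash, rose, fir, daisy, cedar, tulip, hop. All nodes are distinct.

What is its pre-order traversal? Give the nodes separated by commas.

The last element of post-order is the root; it splits in-order into left and right subtrees.
Root poppy: left subtree has 0 nodes { }, right has 9 {fern, elm, ash, rose, fir, daisy, cedar, tulip, hop}.
  Root hop: left subtree has 8 nodes {fern, elm, ash, rose, fir, daisy, cedar, tulip}, right has 0 { }.
    Root elm: left subtree has 1 node {fern}, right has 6 {ash, rose, fir, daisy, cedar, tulip}.
      Root rose: left subtree has 1 node {ash}, right has 4 {fir, daisy, cedar, tulip}.
        Root tulip: left subtree has 3 nodes {fir, daisy, cedar}, right has 0 { }.
          Root cedar: left subtree has 2 nodes {fir, daisy}, right has 0 { }.
            Root fir: left subtree has 0 nodes { }, right has 1 {daisy}.

poppy, hop, elm, fern, rose, ash, tulip, cedar, fir, daisy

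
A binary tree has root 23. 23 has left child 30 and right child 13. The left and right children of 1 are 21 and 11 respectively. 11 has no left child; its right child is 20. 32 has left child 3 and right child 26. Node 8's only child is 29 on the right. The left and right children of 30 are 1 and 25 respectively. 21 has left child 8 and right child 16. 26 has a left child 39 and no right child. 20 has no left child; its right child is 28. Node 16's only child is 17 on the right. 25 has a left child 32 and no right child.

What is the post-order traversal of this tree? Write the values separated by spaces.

29 8 17 16 21 28 20 11 1 3 39 26 32 25 30 13 23

Post-order visits the left subtree, then the right subtree, then the node.
At 23: go left to 30.
  At 30: go left to 1.
    At 1: go left to 21.
      At 21: go left to 8.
        At 8: no left child.
        At 8: go right to 29.
          29 is a leaf — visit 29.
        Visit 8.
      At 21: go right to 16.
        At 16: no left child.
        At 16: go right to 17.
          17 is a leaf — visit 17.
        Visit 16.
      Visit 21.
    At 1: go right to 11.
      At 11: no left child.
      At 11: go right to 20.
        At 20: no left child.
        At 20: go right to 28.
          28 is a leaf — visit 28.
        Visit 20.
      Visit 11.
    Visit 1.
  At 30: go right to 25.
    At 25: go left to 32.
      At 32: go left to 3.
        3 is a leaf — visit 3.
      At 32: go right to 26.
        At 26: go left to 39.
          39 is a leaf — visit 39.
        At 26: no right child.
        Visit 26.
      Visit 32.
    At 25: no right child.
    Visit 25.
  Visit 30.
At 23: go right to 13.
  13 is a leaf — visit 13.
Visit 23.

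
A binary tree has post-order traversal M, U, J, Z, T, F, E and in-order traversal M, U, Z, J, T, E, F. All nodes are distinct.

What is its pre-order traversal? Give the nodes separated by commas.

The last element of post-order is the root; it splits in-order into left and right subtrees.
Root E: left subtree has 5 nodes {M, U, Z, J, T}, right has 1 {F}.
  Root T: left subtree has 4 nodes {M, U, Z, J}, right has 0 { }.
    Root Z: left subtree has 2 nodes {M, U}, right has 1 {J}.
      Root U: left subtree has 1 node {M}, right has 0 { }.

E, T, Z, U, M, J, F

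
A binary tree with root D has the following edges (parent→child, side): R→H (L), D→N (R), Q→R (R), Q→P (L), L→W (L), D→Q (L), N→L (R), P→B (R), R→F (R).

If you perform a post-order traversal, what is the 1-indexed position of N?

Post-order visits the left subtree, then the right subtree, then the node.
At D: go left to Q.
  At Q: go left to P.
    At P: no left child.
    At P: go right to B.
      B is a leaf — visit B.
    Visit P.
  At Q: go right to R.
    At R: go left to H.
      H is a leaf — visit H.
    At R: go right to F.
      F is a leaf — visit F.
    Visit R.
  Visit Q.
At D: go right to N.
  At N: no left child.
  At N: go right to L.
    At L: go left to W.
      W is a leaf — visit W.
    At L: no right child.
    Visit L.
  Visit N.
Visit D.
Full post-order sequence: B, P, H, F, R, Q, W, L, N, D.

9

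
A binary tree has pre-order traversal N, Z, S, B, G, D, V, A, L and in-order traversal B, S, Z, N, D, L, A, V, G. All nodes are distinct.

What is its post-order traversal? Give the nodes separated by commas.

B, S, Z, L, A, V, D, G, N

The first element of pre-order is the root; it splits in-order into left and right subtrees.
Root N: left subtree has 3 nodes {B, S, Z}, right has 5 {D, L, A, V, G}.
  Root Z: left subtree has 2 nodes {B, S}, right has 0 { }.
    Root S: left subtree has 1 node {B}, right has 0 { }.
  Root G: left subtree has 4 nodes {D, L, A, V}, right has 0 { }.
    Root D: left subtree has 0 nodes { }, right has 3 {L, A, V}.
      Root V: left subtree has 2 nodes {L, A}, right has 0 { }.
        Root A: left subtree has 1 node {L}, right has 0 { }.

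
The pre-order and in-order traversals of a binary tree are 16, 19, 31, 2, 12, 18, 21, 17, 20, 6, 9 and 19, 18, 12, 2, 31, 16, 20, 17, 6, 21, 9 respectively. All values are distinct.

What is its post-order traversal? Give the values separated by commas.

18, 12, 2, 31, 19, 20, 6, 17, 9, 21, 16

The first element of pre-order is the root; it splits in-order into left and right subtrees.
Root 16: left subtree has 5 nodes {19, 18, 12, 2, 31}, right has 5 {20, 17, 6, 21, 9}.
  Root 19: left subtree has 0 nodes { }, right has 4 {18, 12, 2, 31}.
    Root 31: left subtree has 3 nodes {18, 12, 2}, right has 0 { }.
      Root 2: left subtree has 2 nodes {18, 12}, right has 0 { }.
        Root 12: left subtree has 1 node {18}, right has 0 { }.
  Root 21: left subtree has 3 nodes {20, 17, 6}, right has 1 {9}.
    Root 17: left subtree has 1 node {20}, right has 1 {6}.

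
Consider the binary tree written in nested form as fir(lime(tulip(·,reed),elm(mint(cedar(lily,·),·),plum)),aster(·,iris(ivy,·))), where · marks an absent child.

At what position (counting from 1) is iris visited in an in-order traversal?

In-order visits the left subtree, then the node, then the right subtree.
At fir: go left to lime.
  At lime: go left to tulip.
    At tulip: no left child.
    Visit tulip.
    At tulip: go right to reed.
      reed is a leaf — visit reed.
  Visit lime.
  At lime: go right to elm.
    At elm: go left to mint.
      At mint: go left to cedar.
        At cedar: go left to lily.
          lily is a leaf — visit lily.
        Visit cedar.
        At cedar: no right child.
      Visit mint.
      At mint: no right child.
    Visit elm.
    At elm: go right to plum.
      plum is a leaf — visit plum.
Visit fir.
At fir: go right to aster.
  At aster: no left child.
  Visit aster.
  At aster: go right to iris.
    At iris: go left to ivy.
      ivy is a leaf — visit ivy.
    Visit iris.
    At iris: no right child.
Full in-order sequence: tulip, reed, lime, lily, cedar, mint, elm, plum, fir, aster, ivy, iris.

12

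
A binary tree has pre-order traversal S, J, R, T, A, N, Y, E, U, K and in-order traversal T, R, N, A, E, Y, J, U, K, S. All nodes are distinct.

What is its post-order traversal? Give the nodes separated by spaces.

The first element of pre-order is the root; it splits in-order into left and right subtrees.
Root S: left subtree has 9 nodes {T, R, N, A, E, Y, J, U, K}, right has 0 { }.
  Root J: left subtree has 6 nodes {T, R, N, A, E, Y}, right has 2 {U, K}.
    Root R: left subtree has 1 node {T}, right has 4 {N, A, E, Y}.
      Root A: left subtree has 1 node {N}, right has 2 {E, Y}.
        Root Y: left subtree has 1 node {E}, right has 0 { }.
    Root U: left subtree has 0 nodes { }, right has 1 {K}.

T N E Y A R K U J S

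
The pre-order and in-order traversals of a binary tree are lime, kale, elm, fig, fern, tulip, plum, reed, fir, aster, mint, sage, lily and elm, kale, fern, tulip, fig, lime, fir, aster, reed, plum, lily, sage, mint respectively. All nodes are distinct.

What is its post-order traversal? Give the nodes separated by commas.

The first element of pre-order is the root; it splits in-order into left and right subtrees.
Root lime: left subtree has 5 nodes {elm, kale, fern, tulip, fig}, right has 7 {fir, aster, reed, plum, lily, sage, mint}.
  Root kale: left subtree has 1 node {elm}, right has 3 {fern, tulip, fig}.
    Root fig: left subtree has 2 nodes {fern, tulip}, right has 0 { }.
      Root fern: left subtree has 0 nodes { }, right has 1 {tulip}.
  Root plum: left subtree has 3 nodes {fir, aster, reed}, right has 3 {lily, sage, mint}.
    Root reed: left subtree has 2 nodes {fir, aster}, right has 0 { }.
      Root fir: left subtree has 0 nodes { }, right has 1 {aster}.
    Root mint: left subtree has 2 nodes {lily, sage}, right has 0 { }.
      Root sage: left subtree has 1 node {lily}, right has 0 { }.

elm, tulip, fern, fig, kale, aster, fir, reed, lily, sage, mint, plum, lime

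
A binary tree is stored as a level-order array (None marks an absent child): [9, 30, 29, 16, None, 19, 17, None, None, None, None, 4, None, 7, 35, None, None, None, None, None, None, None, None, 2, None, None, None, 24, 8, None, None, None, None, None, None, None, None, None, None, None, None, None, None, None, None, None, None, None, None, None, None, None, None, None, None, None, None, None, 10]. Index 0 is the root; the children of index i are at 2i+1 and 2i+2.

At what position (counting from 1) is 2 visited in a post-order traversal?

Post-order visits the left subtree, then the right subtree, then the node.
At 9: go left to 30.
  At 30: go left to 16.
    16 is a leaf — visit 16.
  At 30: no right child.
  Visit 30.
At 9: go right to 29.
  At 29: go left to 19.
    At 19: go left to 4.
      At 4: go left to 2.
        2 is a leaf — visit 2.
      At 4: no right child.
      Visit 4.
    At 19: no right child.
    Visit 19.
  At 29: go right to 17.
    At 17: go left to 7.
      At 7: go left to 24.
        24 is a leaf — visit 24.
      At 7: go right to 8.
        At 8: no left child.
        At 8: go right to 10.
          10 is a leaf — visit 10.
        Visit 8.
      Visit 7.
    At 17: go right to 35.
      35 is a leaf — visit 35.
    Visit 17.
  Visit 29.
Visit 9.
Full post-order sequence: 16, 30, 2, 4, 19, 24, 10, 8, 7, 35, 17, 29, 9.

3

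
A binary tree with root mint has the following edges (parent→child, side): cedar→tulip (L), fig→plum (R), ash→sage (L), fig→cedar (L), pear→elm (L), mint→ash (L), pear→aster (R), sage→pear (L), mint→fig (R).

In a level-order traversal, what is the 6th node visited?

plum

Level-order visits nodes level by level from the root, left to right within each level.
Level 0: mint
Level 1: ash, fig
Level 2: sage, cedar, plum
Level 3: pear, tulip
Level 4: elm, aster
Full level-order sequence: mint, ash, fig, sage, cedar, plum, pear, tulip, elm, aster.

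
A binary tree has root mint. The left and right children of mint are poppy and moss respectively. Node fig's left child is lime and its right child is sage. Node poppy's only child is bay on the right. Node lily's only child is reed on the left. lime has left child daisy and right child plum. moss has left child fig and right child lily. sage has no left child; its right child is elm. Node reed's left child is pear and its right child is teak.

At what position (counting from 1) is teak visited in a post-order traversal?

Post-order visits the left subtree, then the right subtree, then the node.
At mint: go left to poppy.
  At poppy: no left child.
  At poppy: go right to bay.
    bay is a leaf — visit bay.
  Visit poppy.
At mint: go right to moss.
  At moss: go left to fig.
    At fig: go left to lime.
      At lime: go left to daisy.
        daisy is a leaf — visit daisy.
      At lime: go right to plum.
        plum is a leaf — visit plum.
      Visit lime.
    At fig: go right to sage.
      At sage: no left child.
      At sage: go right to elm.
        elm is a leaf — visit elm.
      Visit sage.
    Visit fig.
  At moss: go right to lily.
    At lily: go left to reed.
      At reed: go left to pear.
        pear is a leaf — visit pear.
      At reed: go right to teak.
        teak is a leaf — visit teak.
      Visit reed.
    At lily: no right child.
    Visit lily.
  Visit moss.
Visit mint.
Full post-order sequence: bay, poppy, daisy, plum, lime, elm, sage, fig, pear, teak, reed, lily, moss, mint.

10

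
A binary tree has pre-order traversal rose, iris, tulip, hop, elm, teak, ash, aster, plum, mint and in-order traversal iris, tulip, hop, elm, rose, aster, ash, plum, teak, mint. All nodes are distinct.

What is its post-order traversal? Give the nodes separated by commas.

elm, hop, tulip, iris, aster, plum, ash, mint, teak, rose

The first element of pre-order is the root; it splits in-order into left and right subtrees.
Root rose: left subtree has 4 nodes {iris, tulip, hop, elm}, right has 5 {aster, ash, plum, teak, mint}.
  Root iris: left subtree has 0 nodes { }, right has 3 {tulip, hop, elm}.
    Root tulip: left subtree has 0 nodes { }, right has 2 {hop, elm}.
      Root hop: left subtree has 0 nodes { }, right has 1 {elm}.
  Root teak: left subtree has 3 nodes {aster, ash, plum}, right has 1 {mint}.
    Root ash: left subtree has 1 node {aster}, right has 1 {plum}.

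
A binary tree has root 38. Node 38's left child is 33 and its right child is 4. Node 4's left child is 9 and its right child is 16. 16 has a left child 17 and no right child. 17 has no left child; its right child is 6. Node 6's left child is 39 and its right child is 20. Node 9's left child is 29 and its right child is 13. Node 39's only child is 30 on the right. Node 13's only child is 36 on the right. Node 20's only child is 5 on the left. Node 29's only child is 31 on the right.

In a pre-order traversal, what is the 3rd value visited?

Pre-order visits the node, then its left subtree, then its right subtree.
Visit 38.
At 38: go left to 33.
  33 is a leaf — visit 33.
At 38: go right to 4.
  Visit 4.
  At 4: go left to 9.
    Visit 9.
    At 9: go left to 29.
      Visit 29.
      At 29: no left child.
      At 29: go right to 31.
        31 is a leaf — visit 31.
    At 9: go right to 13.
      Visit 13.
      At 13: no left child.
      At 13: go right to 36.
        36 is a leaf — visit 36.
  At 4: go right to 16.
    Visit 16.
    At 16: go left to 17.
      Visit 17.
      At 17: no left child.
      At 17: go right to 6.
        Visit 6.
        At 6: go left to 39.
          Visit 39.
          At 39: no left child.
          At 39: go right to 30.
            30 is a leaf — visit 30.
        At 6: go right to 20.
          Visit 20.
          At 20: go left to 5.
            5 is a leaf — visit 5.
          At 20: no right child.
    At 16: no right child.
Full pre-order sequence: 38, 33, 4, 9, 29, 31, 13, 36, 16, 17, 6, 39, 30, 20, 5.

4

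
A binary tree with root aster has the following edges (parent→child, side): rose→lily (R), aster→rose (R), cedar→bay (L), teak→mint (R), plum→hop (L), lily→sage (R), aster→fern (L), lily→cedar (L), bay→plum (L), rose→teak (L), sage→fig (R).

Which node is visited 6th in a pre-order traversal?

lily

Pre-order visits the node, then its left subtree, then its right subtree.
Visit aster.
At aster: go left to fern.
  fern is a leaf — visit fern.
At aster: go right to rose.
  Visit rose.
  At rose: go left to teak.
    Visit teak.
    At teak: no left child.
    At teak: go right to mint.
      mint is a leaf — visit mint.
  At rose: go right to lily.
    Visit lily.
    At lily: go left to cedar.
      Visit cedar.
      At cedar: go left to bay.
        Visit bay.
        At bay: go left to plum.
          Visit plum.
          At plum: go left to hop.
            hop is a leaf — visit hop.
          At plum: no right child.
        At bay: no right child.
      At cedar: no right child.
    At lily: go right to sage.
      Visit sage.
      At sage: no left child.
      At sage: go right to fig.
        fig is a leaf — visit fig.
Full pre-order sequence: aster, fern, rose, teak, mint, lily, cedar, bay, plum, hop, sage, fig.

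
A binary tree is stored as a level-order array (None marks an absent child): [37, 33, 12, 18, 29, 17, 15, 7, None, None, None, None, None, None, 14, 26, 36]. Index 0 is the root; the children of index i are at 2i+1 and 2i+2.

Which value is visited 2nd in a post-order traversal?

Post-order visits the left subtree, then the right subtree, then the node.
At 37: go left to 33.
  At 33: go left to 18.
    At 18: go left to 7.
      At 7: go left to 26.
        26 is a leaf — visit 26.
      At 7: go right to 36.
        36 is a leaf — visit 36.
      Visit 7.
    At 18: no right child.
    Visit 18.
  At 33: go right to 29.
    29 is a leaf — visit 29.
  Visit 33.
At 37: go right to 12.
  At 12: go left to 17.
    17 is a leaf — visit 17.
  At 12: go right to 15.
    At 15: no left child.
    At 15: go right to 14.
      14 is a leaf — visit 14.
    Visit 15.
  Visit 12.
Visit 37.
Full post-order sequence: 26, 36, 7, 18, 29, 33, 17, 14, 15, 12, 37.

36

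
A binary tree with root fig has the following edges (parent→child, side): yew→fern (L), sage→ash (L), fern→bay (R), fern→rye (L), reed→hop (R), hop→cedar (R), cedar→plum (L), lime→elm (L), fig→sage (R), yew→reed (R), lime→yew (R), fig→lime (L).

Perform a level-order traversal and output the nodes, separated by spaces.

fig lime sage elm yew ash fern reed rye bay hop cedar plum

Level-order visits nodes level by level from the root, left to right within each level.
Level 0: fig
Level 1: lime, sage
Level 2: elm, yew, ash
Level 3: fern, reed
Level 4: rye, bay, hop
Level 5: cedar
Level 6: plum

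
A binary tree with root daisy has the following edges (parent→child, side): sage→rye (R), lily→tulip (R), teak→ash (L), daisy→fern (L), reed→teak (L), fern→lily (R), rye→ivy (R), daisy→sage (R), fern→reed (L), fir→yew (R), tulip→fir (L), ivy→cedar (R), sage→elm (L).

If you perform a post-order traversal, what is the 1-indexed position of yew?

4

Post-order visits the left subtree, then the right subtree, then the node.
At daisy: go left to fern.
  At fern: go left to reed.
    At reed: go left to teak.
      At teak: go left to ash.
        ash is a leaf — visit ash.
      At teak: no right child.
      Visit teak.
    At reed: no right child.
    Visit reed.
  At fern: go right to lily.
    At lily: no left child.
    At lily: go right to tulip.
      At tulip: go left to fir.
        At fir: no left child.
        At fir: go right to yew.
          yew is a leaf — visit yew.
        Visit fir.
      At tulip: no right child.
      Visit tulip.
    Visit lily.
  Visit fern.
At daisy: go right to sage.
  At sage: go left to elm.
    elm is a leaf — visit elm.
  At sage: go right to rye.
    At rye: no left child.
    At rye: go right to ivy.
      At ivy: no left child.
      At ivy: go right to cedar.
        cedar is a leaf — visit cedar.
      Visit ivy.
    Visit rye.
  Visit sage.
Visit daisy.
Full post-order sequence: ash, teak, reed, yew, fir, tulip, lily, fern, elm, cedar, ivy, rye, sage, daisy.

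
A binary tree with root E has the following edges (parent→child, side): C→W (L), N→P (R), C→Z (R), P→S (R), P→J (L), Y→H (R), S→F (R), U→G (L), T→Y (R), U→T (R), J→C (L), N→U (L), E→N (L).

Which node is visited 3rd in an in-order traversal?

T

In-order visits the left subtree, then the node, then the right subtree.
At E: go left to N.
  At N: go left to U.
    At U: go left to G.
      G is a leaf — visit G.
    Visit U.
    At U: go right to T.
      At T: no left child.
      Visit T.
      At T: go right to Y.
        At Y: no left child.
        Visit Y.
        At Y: go right to H.
          H is a leaf — visit H.
  Visit N.
  At N: go right to P.
    At P: go left to J.
      At J: go left to C.
        At C: go left to W.
          W is a leaf — visit W.
        Visit C.
        At C: go right to Z.
          Z is a leaf — visit Z.
      Visit J.
      At J: no right child.
    Visit P.
    At P: go right to S.
      At S: no left child.
      Visit S.
      At S: go right to F.
        F is a leaf — visit F.
Visit E.
At E: no right child.
Full in-order sequence: G, U, T, Y, H, N, W, C, Z, J, P, S, F, E.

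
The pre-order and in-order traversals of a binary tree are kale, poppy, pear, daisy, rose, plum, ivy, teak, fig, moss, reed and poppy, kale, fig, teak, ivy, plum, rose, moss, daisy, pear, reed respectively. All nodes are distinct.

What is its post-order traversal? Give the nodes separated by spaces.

The first element of pre-order is the root; it splits in-order into left and right subtrees.
Root kale: left subtree has 1 node {poppy}, right has 9 {fig, teak, ivy, plum, rose, moss, daisy, pear, reed}.
  Root pear: left subtree has 7 nodes {fig, teak, ivy, plum, rose, moss, daisy}, right has 1 {reed}.
    Root daisy: left subtree has 6 nodes {fig, teak, ivy, plum, rose, moss}, right has 0 { }.
      Root rose: left subtree has 4 nodes {fig, teak, ivy, plum}, right has 1 {moss}.
        Root plum: left subtree has 3 nodes {fig, teak, ivy}, right has 0 { }.
          Root ivy: left subtree has 2 nodes {fig, teak}, right has 0 { }.
            Root teak: left subtree has 1 node {fig}, right has 0 { }.

poppy fig teak ivy plum moss rose daisy reed pear kale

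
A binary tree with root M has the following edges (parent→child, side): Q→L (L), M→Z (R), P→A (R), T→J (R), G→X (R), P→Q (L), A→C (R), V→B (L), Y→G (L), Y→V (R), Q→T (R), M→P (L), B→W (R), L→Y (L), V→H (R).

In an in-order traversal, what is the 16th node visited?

In-order visits the left subtree, then the node, then the right subtree.
At M: go left to P.
  At P: go left to Q.
    At Q: go left to L.
      At L: go left to Y.
        At Y: go left to G.
          At G: no left child.
          Visit G.
          At G: go right to X.
            X is a leaf — visit X.
        Visit Y.
        At Y: go right to V.
          At V: go left to B.
            At B: no left child.
            Visit B.
            At B: go right to W.
              W is a leaf — visit W.
          Visit V.
          At V: go right to H.
            H is a leaf — visit H.
      Visit L.
      At L: no right child.
    Visit Q.
    At Q: go right to T.
      At T: no left child.
      Visit T.
      At T: go right to J.
        J is a leaf — visit J.
  Visit P.
  At P: go right to A.
    At A: no left child.
    Visit A.
    At A: go right to C.
      C is a leaf — visit C.
Visit M.
At M: go right to Z.
  Z is a leaf — visit Z.
Full in-order sequence: G, X, Y, B, W, V, H, L, Q, T, J, P, A, C, M, Z.

Z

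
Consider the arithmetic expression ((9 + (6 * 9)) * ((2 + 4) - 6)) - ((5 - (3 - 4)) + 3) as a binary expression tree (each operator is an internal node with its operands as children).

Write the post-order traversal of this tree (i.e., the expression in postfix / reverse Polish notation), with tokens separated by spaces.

9 6 9 * + 2 4 + 6 - * 5 3 4 - - 3 + -

Post-order on an expression tree gives postfix notation: for each operator, emit left operand, right operand, then the operator.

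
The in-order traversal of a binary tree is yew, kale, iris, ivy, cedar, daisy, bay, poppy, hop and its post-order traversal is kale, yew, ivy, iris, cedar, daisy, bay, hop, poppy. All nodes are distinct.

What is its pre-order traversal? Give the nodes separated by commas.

poppy, bay, daisy, cedar, iris, yew, kale, ivy, hop

The last element of post-order is the root; it splits in-order into left and right subtrees.
Root poppy: left subtree has 7 nodes {yew, kale, iris, ivy, cedar, daisy, bay}, right has 1 {hop}.
  Root bay: left subtree has 6 nodes {yew, kale, iris, ivy, cedar, daisy}, right has 0 { }.
    Root daisy: left subtree has 5 nodes {yew, kale, iris, ivy, cedar}, right has 0 { }.
      Root cedar: left subtree has 4 nodes {yew, kale, iris, ivy}, right has 0 { }.
        Root iris: left subtree has 2 nodes {yew, kale}, right has 1 {ivy}.
          Root yew: left subtree has 0 nodes { }, right has 1 {kale}.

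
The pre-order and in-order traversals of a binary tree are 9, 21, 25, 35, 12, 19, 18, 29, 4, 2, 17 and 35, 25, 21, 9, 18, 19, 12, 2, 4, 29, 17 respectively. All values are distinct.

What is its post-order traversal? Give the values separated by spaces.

The first element of pre-order is the root; it splits in-order into left and right subtrees.
Root 9: left subtree has 3 nodes {35, 25, 21}, right has 7 {18, 19, 12, 2, 4, 29, 17}.
  Root 21: left subtree has 2 nodes {35, 25}, right has 0 { }.
    Root 25: left subtree has 1 node {35}, right has 0 { }.
  Root 12: left subtree has 2 nodes {18, 19}, right has 4 {2, 4, 29, 17}.
    Root 19: left subtree has 1 node {18}, right has 0 { }.
    Root 29: left subtree has 2 nodes {2, 4}, right has 1 {17}.
      Root 4: left subtree has 1 node {2}, right has 0 { }.

35 25 21 18 19 2 4 17 29 12 9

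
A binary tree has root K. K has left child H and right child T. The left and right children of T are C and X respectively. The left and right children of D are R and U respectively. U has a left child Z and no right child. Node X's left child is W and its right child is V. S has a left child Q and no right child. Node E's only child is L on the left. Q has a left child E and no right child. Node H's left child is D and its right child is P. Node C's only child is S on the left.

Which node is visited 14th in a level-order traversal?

Q

Level-order visits nodes level by level from the root, left to right within each level.
Level 0: K
Level 1: H, T
Level 2: D, P, C, X
Level 3: R, U, S, W, V
Level 4: Z, Q
Level 5: E
Level 6: L
Full level-order sequence: K, H, T, D, P, C, X, R, U, S, W, V, Z, Q, E, L.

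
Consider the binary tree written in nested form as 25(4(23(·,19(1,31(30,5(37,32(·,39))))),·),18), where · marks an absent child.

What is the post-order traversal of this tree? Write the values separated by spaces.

1 30 37 39 32 5 31 19 23 4 18 25

Post-order visits the left subtree, then the right subtree, then the node.
At 25: go left to 4.
  At 4: go left to 23.
    At 23: no left child.
    At 23: go right to 19.
      At 19: go left to 1.
        1 is a leaf — visit 1.
      At 19: go right to 31.
        At 31: go left to 30.
          30 is a leaf — visit 30.
        At 31: go right to 5.
          At 5: go left to 37.
            37 is a leaf — visit 37.
          At 5: go right to 32.
            At 32: no left child.
            At 32: go right to 39.
              39 is a leaf — visit 39.
            Visit 32.
          Visit 5.
        Visit 31.
      Visit 19.
    Visit 23.
  At 4: no right child.
  Visit 4.
At 25: go right to 18.
  18 is a leaf — visit 18.
Visit 25.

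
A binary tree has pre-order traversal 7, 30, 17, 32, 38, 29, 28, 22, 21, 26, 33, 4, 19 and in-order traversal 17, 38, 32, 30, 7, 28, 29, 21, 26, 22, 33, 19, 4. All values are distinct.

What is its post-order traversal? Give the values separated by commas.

38, 32, 17, 30, 28, 26, 21, 19, 4, 33, 22, 29, 7

The first element of pre-order is the root; it splits in-order into left and right subtrees.
Root 7: left subtree has 4 nodes {17, 38, 32, 30}, right has 8 {28, 29, 21, 26, 22, 33, 19, 4}.
  Root 30: left subtree has 3 nodes {17, 38, 32}, right has 0 { }.
    Root 17: left subtree has 0 nodes { }, right has 2 {38, 32}.
      Root 32: left subtree has 1 node {38}, right has 0 { }.
  Root 29: left subtree has 1 node {28}, right has 6 {21, 26, 22, 33, 19, 4}.
    Root 22: left subtree has 2 nodes {21, 26}, right has 3 {33, 19, 4}.
      Root 21: left subtree has 0 nodes { }, right has 1 {26}.
      Root 33: left subtree has 0 nodes { }, right has 2 {19, 4}.
        Root 4: left subtree has 1 node {19}, right has 0 { }.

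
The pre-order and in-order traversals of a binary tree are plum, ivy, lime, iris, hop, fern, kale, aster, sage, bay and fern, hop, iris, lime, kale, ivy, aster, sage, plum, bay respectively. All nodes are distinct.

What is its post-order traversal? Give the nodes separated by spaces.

fern hop iris kale lime sage aster ivy bay plum

The first element of pre-order is the root; it splits in-order into left and right subtrees.
Root plum: left subtree has 8 nodes {fern, hop, iris, lime, kale, ivy, aster, sage}, right has 1 {bay}.
  Root ivy: left subtree has 5 nodes {fern, hop, iris, lime, kale}, right has 2 {aster, sage}.
    Root lime: left subtree has 3 nodes {fern, hop, iris}, right has 1 {kale}.
      Root iris: left subtree has 2 nodes {fern, hop}, right has 0 { }.
        Root hop: left subtree has 1 node {fern}, right has 0 { }.
    Root aster: left subtree has 0 nodes { }, right has 1 {sage}.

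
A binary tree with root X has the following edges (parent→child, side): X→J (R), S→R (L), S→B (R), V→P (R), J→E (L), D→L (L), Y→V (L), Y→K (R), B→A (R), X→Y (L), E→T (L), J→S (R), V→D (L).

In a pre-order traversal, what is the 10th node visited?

Pre-order visits the node, then its left subtree, then its right subtree.
Visit X.
At X: go left to Y.
  Visit Y.
  At Y: go left to V.
    Visit V.
    At V: go left to D.
      Visit D.
      At D: go left to L.
        L is a leaf — visit L.
      At D: no right child.
    At V: go right to P.
      P is a leaf — visit P.
  At Y: go right to K.
    K is a leaf — visit K.
At X: go right to J.
  Visit J.
  At J: go left to E.
    Visit E.
    At E: go left to T.
      T is a leaf — visit T.
    At E: no right child.
  At J: go right to S.
    Visit S.
    At S: go left to R.
      R is a leaf — visit R.
    At S: go right to B.
      Visit B.
      At B: no left child.
      At B: go right to A.
        A is a leaf — visit A.
Full pre-order sequence: X, Y, V, D, L, P, K, J, E, T, S, R, B, A.

T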